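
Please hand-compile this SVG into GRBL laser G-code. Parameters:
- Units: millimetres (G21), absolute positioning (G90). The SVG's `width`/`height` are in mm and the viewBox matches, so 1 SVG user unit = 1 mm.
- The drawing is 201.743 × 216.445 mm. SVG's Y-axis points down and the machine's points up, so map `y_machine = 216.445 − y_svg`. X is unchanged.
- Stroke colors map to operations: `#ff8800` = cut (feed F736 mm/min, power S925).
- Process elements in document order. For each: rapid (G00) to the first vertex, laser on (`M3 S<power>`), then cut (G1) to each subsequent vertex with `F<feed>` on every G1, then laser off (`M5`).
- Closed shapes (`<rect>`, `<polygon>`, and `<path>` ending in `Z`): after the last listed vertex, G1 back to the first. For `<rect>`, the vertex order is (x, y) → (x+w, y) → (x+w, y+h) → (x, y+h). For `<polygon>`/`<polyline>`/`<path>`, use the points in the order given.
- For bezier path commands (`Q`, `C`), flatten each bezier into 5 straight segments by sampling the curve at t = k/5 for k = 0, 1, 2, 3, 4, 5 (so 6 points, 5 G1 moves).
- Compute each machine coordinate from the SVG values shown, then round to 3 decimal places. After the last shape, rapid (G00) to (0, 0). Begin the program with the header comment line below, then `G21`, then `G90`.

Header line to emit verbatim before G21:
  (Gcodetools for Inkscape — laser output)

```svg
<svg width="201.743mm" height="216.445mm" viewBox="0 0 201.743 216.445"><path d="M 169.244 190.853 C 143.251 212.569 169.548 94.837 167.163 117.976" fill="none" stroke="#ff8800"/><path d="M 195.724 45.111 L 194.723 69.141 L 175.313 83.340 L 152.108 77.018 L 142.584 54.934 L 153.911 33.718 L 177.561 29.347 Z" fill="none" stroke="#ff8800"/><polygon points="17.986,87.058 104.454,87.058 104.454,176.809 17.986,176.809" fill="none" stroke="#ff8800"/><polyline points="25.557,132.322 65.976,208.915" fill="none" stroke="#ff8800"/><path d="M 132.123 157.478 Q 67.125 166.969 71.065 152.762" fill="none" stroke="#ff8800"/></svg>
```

(Gcodetools for Inkscape — laser output)
G21
G90
G00 X169.244 Y25.592
M3 S925
G1 X159.275 Y27.054 F736
G1 X157.969 Y48.527 F736
G1 X161.440 Y76.558 F736
G1 X165.800 Y97.690 F736
G1 X167.163 Y98.469 F736
M5
G00 X195.724 Y171.334
M3 S925
G1 X194.723 Y147.304 F736
G1 X175.313 Y133.105 F736
G1 X152.108 Y139.427 F736
G1 X142.584 Y161.511 F736
G1 X153.911 Y182.727 F736
G1 X177.561 Y187.098 F736
G1 X195.724 Y171.334 F736
M5
G00 X17.986 Y129.387
M3 S925
G1 X104.454 Y129.387 F736
G1 X104.454 Y39.636 F736
G1 X17.986 Y39.636 F736
G1 X17.986 Y129.387 F736
M5
G00 X25.557 Y84.123
M3 S925
G1 X65.976 Y7.530 F736
M5
G00 X132.123 Y58.967
M3 S925
G1 X108.881 Y56.119 F736
G1 X91.155 Y55.166 F736
G1 X78.943 Y56.109 F736
G1 X72.247 Y58.948 F736
G1 X71.065 Y63.683 F736
M5
G00 X0.000 Y0.000

1 u = 1 mm; y_m = 216.445 − y.

[1] `<path>` cubic bezier, #ff8800→cut S925 F736: (169.244,25.592) → (159.275,27.054) → (157.969,48.527) → (161.440,76.558) → (165.800,97.690) → (167.163,98.469)

[2] `<path>` regular polygon, #ff8800→cut S925 F736: (195.724,171.334) → (194.723,147.304) → (175.313,133.105) → (152.108,139.427) → (142.584,161.511) → (153.911,182.727) → (177.561,187.098) → (195.724,171.334) (closed)

[3] `<polygon>` rectangle, #ff8800→cut S925 F736: (17.986,129.387) → (104.454,129.387) → (104.454,39.636) → (17.986,39.636) → (17.986,129.387) (closed)

[4] `<polyline>` line segment, #ff8800→cut S925 F736: (25.557,84.123) → (65.976,7.530)

[5] `<path>` quadratic bezier, #ff8800→cut S925 F736: (132.123,58.967) → (108.881,56.119) → (91.155,55.166) → (78.943,56.109) → (72.247,58.948) → (71.065,63.683)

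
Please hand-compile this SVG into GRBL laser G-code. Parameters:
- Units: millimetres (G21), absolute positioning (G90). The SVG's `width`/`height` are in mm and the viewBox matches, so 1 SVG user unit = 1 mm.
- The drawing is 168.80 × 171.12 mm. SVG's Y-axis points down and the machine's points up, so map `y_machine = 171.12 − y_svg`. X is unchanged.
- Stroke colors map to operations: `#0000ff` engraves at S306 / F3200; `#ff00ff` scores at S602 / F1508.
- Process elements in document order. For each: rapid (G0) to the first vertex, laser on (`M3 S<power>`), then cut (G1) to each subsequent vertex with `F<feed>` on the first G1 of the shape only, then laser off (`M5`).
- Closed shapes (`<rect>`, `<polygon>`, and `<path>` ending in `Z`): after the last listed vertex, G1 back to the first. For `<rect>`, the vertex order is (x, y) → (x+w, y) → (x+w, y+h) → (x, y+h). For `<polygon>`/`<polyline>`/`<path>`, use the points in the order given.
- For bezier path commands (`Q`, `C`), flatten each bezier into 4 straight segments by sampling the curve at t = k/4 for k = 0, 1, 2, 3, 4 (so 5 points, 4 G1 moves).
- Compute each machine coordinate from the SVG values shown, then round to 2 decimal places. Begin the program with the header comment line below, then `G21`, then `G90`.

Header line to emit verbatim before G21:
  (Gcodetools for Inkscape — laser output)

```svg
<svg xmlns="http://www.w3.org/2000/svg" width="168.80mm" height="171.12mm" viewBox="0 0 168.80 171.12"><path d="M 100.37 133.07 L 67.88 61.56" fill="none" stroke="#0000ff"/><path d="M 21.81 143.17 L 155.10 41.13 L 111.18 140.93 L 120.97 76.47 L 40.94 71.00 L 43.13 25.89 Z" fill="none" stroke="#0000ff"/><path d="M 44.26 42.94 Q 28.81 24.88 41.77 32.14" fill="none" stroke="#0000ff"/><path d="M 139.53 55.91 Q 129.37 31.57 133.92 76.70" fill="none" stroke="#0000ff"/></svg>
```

Since the viewBox matches the mm dimensions, user units are millimetres directly. The only transform is the Y-flip y_m = 171.12 − y_svg.

Shape 1 is a line segment drawn with `<path>`. Its stroke #0000ff means engrave at S306, F3200. After flipping Y the toolpath is (100.37,38.05) → (67.88,109.56).

Shape 2 is a closed polygon drawn with `<path>`. Its stroke #0000ff means engrave at S306, F3200. After flipping Y the toolpath is (21.81,27.95) → (155.10,129.99) → (111.18,30.19) → (120.97,94.65) → (40.94,100.12) → (43.13,145.23) → (21.81,27.95), returning to the start.

Shape 3 is a quadratic bezier drawn with `<path>`. Its stroke #0000ff means engrave at S306, F3200. After flipping Y the toolpath is (44.26,128.18) → (38.31,135.63) → (35.91,139.91) → (37.07,141.03) → (41.77,138.98).

Shape 4 is a quadratic bezier drawn with `<path>`. Its stroke #0000ff means engrave at S306, F3200. After flipping Y the toolpath is (139.53,115.21) → (135.37,123.04) → (133.05,122.18) → (132.56,112.64) → (133.92,94.42).

(Gcodetools for Inkscape — laser output)
G21
G90
G0 X100.37 Y38.05
M3 S306
G1 X67.88 Y109.56 F3200
M5
G0 X21.81 Y27.95
M3 S306
G1 X155.10 Y129.99 F3200
G1 X111.18 Y30.19
G1 X120.97 Y94.65
G1 X40.94 Y100.12
G1 X43.13 Y145.23
G1 X21.81 Y27.95
M5
G0 X44.26 Y128.18
M3 S306
G1 X38.31 Y135.63 F3200
G1 X35.91 Y139.91
G1 X37.07 Y141.03
G1 X41.77 Y138.98
M5
G0 X139.53 Y115.21
M3 S306
G1 X135.37 Y123.04 F3200
G1 X133.05 Y122.18
G1 X132.56 Y112.64
G1 X133.92 Y94.42
M5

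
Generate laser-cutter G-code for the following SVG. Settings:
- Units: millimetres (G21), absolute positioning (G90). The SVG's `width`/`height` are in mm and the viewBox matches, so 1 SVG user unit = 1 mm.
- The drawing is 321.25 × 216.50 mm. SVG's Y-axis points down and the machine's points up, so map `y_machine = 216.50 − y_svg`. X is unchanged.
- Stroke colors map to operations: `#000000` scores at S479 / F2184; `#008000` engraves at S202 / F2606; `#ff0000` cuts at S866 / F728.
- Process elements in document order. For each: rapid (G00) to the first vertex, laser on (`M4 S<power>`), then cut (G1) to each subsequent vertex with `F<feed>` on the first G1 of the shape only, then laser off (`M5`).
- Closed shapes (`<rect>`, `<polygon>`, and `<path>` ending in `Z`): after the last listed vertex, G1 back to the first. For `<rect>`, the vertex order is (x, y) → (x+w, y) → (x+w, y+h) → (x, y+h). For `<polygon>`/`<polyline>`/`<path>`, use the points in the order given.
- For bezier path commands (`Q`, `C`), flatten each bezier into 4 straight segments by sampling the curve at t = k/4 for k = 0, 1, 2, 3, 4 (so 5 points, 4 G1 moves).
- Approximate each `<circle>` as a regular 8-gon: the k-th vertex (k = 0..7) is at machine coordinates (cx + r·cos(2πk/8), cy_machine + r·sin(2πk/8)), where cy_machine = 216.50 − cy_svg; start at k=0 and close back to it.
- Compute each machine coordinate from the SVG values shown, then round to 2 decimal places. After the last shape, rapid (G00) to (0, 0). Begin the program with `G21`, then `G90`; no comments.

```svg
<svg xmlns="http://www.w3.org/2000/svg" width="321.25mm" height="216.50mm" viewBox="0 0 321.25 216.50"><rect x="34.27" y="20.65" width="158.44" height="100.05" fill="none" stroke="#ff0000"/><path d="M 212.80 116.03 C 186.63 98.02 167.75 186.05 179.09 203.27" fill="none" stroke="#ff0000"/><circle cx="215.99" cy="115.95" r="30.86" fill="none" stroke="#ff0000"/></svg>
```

viewBox `0 0 321.25 216.50` with mm width/height → 1 unit = 1 mm. Flip: y_m = 216.50 − y_svg.

**Shape 1** — `<rect>` rectangle, stroke `#ff0000` → cut (S866, F728). Machine vertices: (34.27,195.85) → (192.71,195.85) → (192.71,95.80) → (34.27,95.80) → (34.27,195.85). Closed: final G1 returns to the first vertex.

**Shape 2** — `<path>` cubic bezier, stroke `#ff0000` → cut (S866, F728). Control points (SVG): P0=(212.80,116.03), P1=(186.63,98.02), P2=(167.75,186.05), P3=(179.09,203.27); sampled at t=k/4. Machine vertices: (212.80,100.47) → (194.90,96.86) → (181.88,70.06) → (175.89,36.66) → (179.09,13.23). Open path.

**Shape 3** — `<circle>` circle, stroke `#ff0000` → cut (S866, F728). Machine vertices: (246.85,100.55) → (237.81,122.37) → (215.99,131.41) → (194.17,122.37) → (185.13,100.55) → (194.17,78.73) → (215.99,69.69) → (237.81,78.73) → (246.85,100.55). Closed: final G1 returns to the first vertex.

G21
G90
G00 X34.27 Y195.85
M4 S866
G1 X192.71 Y195.85 F728
G1 X192.71 Y95.80
G1 X34.27 Y95.80
G1 X34.27 Y195.85
M5
G00 X212.80 Y100.47
M4 S866
G1 X194.90 Y96.86 F728
G1 X181.88 Y70.06
G1 X175.89 Y36.66
G1 X179.09 Y13.23
M5
G00 X246.85 Y100.55
M4 S866
G1 X237.81 Y122.37 F728
G1 X215.99 Y131.41
G1 X194.17 Y122.37
G1 X185.13 Y100.55
G1 X194.17 Y78.73
G1 X215.99 Y69.69
G1 X237.81 Y78.73
G1 X246.85 Y100.55
M5
G00 X0.00 Y0.00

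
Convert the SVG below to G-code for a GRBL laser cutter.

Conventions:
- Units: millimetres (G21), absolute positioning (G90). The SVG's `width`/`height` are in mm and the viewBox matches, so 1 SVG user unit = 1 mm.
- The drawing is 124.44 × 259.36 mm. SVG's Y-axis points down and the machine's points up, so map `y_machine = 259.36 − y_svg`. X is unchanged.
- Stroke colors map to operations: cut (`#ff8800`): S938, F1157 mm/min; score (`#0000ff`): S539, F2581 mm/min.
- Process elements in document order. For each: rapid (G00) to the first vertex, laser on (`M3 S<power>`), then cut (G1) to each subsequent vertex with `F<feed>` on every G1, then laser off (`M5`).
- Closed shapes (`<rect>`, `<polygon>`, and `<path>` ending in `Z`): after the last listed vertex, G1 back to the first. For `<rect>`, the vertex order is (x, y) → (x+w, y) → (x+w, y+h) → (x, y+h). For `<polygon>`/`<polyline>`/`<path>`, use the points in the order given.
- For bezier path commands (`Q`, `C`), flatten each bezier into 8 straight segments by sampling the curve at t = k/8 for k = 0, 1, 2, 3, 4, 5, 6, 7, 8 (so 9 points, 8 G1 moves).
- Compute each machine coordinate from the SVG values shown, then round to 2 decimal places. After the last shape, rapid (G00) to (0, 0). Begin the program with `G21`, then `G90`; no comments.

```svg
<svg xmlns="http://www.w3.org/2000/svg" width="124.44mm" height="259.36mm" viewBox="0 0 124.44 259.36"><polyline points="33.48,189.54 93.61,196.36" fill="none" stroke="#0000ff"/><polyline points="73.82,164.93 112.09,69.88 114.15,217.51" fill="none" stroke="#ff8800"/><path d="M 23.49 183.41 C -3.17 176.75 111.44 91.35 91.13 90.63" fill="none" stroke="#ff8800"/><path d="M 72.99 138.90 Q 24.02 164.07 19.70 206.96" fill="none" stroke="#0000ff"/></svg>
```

viewBox `0 0 124.44 259.36` with mm width/height → 1 unit = 1 mm. Flip: y_m = 259.36 − y_svg.

**Shape 1** — `<polyline>` line segment, stroke `#0000ff` → score (S539, F2581). Machine vertices: (33.48,69.82) → (93.61,63.00). Open path.

**Shape 2** — `<polyline>` open polyline, stroke `#ff8800` → cut (S938, F1157). Machine vertices: (73.82,94.43) → (112.09,189.48) → (114.15,41.85). Open path.

**Shape 3** — `<path>` cubic bezier, stroke `#ff8800` → cut (S938, F1157). Control points (SVG): P0=(23.49,183.41), P1=(-3.17,176.75), P2=(111.44,91.35), P3=(91.13,90.63); sampled at t=k/8. Machine vertices: (23.49,75.95) → (19.58,81.82) → (25.67,93.16) → (38.53,108.04) → (54.93,124.57) → (71.62,140.81) → (85.38,154.87) → (92.96,164.81) → (91.13,168.73). Open path.

**Shape 4** — `<path>` quadratic bezier, stroke `#0000ff` → score (S539, F2581). Control points (SVG): P0=(72.99,138.90), P1=(24.02,164.07), P2=(19.70,206.96); sampled at t=k/8. Machine vertices: (72.99,120.46) → (61.45,113.89) → (51.30,106.77) → (42.54,99.09) → (35.18,90.86) → (29.22,82.08) → (24.65,72.74) → (21.48,62.85) → (19.70,52.40). Open path.

G21
G90
G00 X33.48 Y69.82
M3 S539
G1 X93.61 Y63.00 F2581
M5
G00 X73.82 Y94.43
M3 S938
G1 X112.09 Y189.48 F1157
G1 X114.15 Y41.85 F1157
M5
G00 X23.49 Y75.95
M3 S938
G1 X19.58 Y81.82 F1157
G1 X25.67 Y93.16 F1157
G1 X38.53 Y108.04 F1157
G1 X54.93 Y124.57 F1157
G1 X71.62 Y140.81 F1157
G1 X85.38 Y154.87 F1157
G1 X92.96 Y164.81 F1157
G1 X91.13 Y168.73 F1157
M5
G00 X72.99 Y120.46
M3 S539
G1 X61.45 Y113.89 F2581
G1 X51.30 Y106.77 F2581
G1 X42.54 Y99.09 F2581
G1 X35.18 Y90.86 F2581
G1 X29.22 Y82.08 F2581
G1 X24.65 Y72.74 F2581
G1 X21.48 Y62.85 F2581
G1 X19.70 Y52.40 F2581
M5
G00 X0.00 Y0.00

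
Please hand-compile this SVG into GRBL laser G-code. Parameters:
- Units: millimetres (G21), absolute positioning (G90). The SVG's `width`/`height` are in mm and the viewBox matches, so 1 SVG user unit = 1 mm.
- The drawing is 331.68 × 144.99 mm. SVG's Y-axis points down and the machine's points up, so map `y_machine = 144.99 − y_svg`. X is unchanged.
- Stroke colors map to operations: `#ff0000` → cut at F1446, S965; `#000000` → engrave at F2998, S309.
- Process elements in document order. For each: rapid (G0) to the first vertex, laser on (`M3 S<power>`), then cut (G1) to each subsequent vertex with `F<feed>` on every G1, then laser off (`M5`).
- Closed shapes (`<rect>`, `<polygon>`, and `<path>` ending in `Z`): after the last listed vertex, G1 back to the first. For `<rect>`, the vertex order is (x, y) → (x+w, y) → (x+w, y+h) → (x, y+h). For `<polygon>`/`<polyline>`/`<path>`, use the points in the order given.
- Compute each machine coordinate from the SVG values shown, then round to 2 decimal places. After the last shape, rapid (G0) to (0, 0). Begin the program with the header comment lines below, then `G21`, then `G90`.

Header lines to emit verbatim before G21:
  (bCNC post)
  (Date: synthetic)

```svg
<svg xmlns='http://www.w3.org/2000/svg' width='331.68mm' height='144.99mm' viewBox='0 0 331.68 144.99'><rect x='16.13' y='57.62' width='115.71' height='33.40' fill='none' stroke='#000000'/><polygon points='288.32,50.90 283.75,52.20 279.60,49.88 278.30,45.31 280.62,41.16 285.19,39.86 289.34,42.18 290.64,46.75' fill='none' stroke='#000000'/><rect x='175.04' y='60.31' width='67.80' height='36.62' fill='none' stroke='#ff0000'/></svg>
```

(bCNC post)
(Date: synthetic)
G21
G90
G0 X16.13 Y87.37
M3 S309
G1 X131.84 Y87.37 F2998
G1 X131.84 Y53.97 F2998
G1 X16.13 Y53.97 F2998
G1 X16.13 Y87.37 F2998
M5
G0 X288.32 Y94.09
M3 S309
G1 X283.75 Y92.79 F2998
G1 X279.60 Y95.11 F2998
G1 X278.30 Y99.68 F2998
G1 X280.62 Y103.83 F2998
G1 X285.19 Y105.13 F2998
G1 X289.34 Y102.81 F2998
G1 X290.64 Y98.24 F2998
G1 X288.32 Y94.09 F2998
M5
G0 X175.04 Y84.68
M3 S965
G1 X242.84 Y84.68 F1446
G1 X242.84 Y48.06 F1446
G1 X175.04 Y48.06 F1446
G1 X175.04 Y84.68 F1446
M5
G0 X0.00 Y0.00

Since the viewBox matches the mm dimensions, user units are millimetres directly. The only transform is the Y-flip y_m = 144.99 − y_svg.

Shape 1 is a rectangle drawn with `<rect>`. Its stroke #000000 means engrave at S309, F2998. After flipping Y the toolpath is (16.13,87.37) → (131.84,87.37) → (131.84,53.97) → (16.13,53.97) → (16.13,87.37), returning to the start.

Shape 2 is a regular polygon drawn with `<polygon>`. Its stroke #000000 means engrave at S309, F2998. After flipping Y the toolpath is (288.32,94.09) → (283.75,92.79) → (279.60,95.11) → (278.30,99.68) → (280.62,103.83) → (285.19,105.13) → (289.34,102.81) → (290.64,98.24) → (288.32,94.09), returning to the start.

Shape 3 is a rectangle drawn with `<rect>`. Its stroke #ff0000 means cut at S965, F1446. After flipping Y the toolpath is (175.04,84.68) → (242.84,84.68) → (242.84,48.06) → (175.04,48.06) → (175.04,84.68), returning to the start.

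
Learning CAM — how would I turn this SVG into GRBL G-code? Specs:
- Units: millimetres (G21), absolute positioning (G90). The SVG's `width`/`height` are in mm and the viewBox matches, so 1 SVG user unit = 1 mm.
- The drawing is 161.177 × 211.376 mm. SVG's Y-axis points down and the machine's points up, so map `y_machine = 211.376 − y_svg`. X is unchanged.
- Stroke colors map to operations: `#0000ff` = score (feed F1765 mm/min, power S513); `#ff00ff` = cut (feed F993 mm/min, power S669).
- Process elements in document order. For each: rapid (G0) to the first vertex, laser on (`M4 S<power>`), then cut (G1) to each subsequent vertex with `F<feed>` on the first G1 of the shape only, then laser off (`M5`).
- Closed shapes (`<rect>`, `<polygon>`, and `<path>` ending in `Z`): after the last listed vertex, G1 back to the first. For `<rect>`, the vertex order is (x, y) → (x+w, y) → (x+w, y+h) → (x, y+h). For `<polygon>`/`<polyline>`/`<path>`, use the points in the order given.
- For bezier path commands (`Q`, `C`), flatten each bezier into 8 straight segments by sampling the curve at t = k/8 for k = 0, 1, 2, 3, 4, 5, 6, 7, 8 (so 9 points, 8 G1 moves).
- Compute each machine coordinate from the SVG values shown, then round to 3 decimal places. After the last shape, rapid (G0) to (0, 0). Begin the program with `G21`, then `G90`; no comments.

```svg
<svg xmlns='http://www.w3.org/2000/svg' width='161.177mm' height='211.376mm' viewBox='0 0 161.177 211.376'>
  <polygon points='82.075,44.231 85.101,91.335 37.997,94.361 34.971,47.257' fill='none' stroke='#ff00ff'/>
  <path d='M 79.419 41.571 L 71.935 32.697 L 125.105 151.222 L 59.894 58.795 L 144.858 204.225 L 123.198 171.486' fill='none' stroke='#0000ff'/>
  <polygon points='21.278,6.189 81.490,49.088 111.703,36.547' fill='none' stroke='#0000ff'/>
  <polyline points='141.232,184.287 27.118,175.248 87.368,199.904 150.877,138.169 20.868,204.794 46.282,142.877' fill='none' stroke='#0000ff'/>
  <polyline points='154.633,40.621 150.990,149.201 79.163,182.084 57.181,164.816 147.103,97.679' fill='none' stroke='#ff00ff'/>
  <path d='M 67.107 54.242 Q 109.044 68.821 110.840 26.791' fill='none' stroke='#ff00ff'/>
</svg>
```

G21
G90
G0 X82.075 Y167.145
M4 S669
G1 X85.101 Y120.041 F993
G1 X37.997 Y117.015
G1 X34.971 Y164.119
G1 X82.075 Y167.145
M5
G0 X79.419 Y169.805
M4 S513
G1 X71.935 Y178.679 F1765
G1 X125.105 Y60.154
G1 X59.894 Y152.581
G1 X144.858 Y7.151
G1 X123.198 Y39.890
M5
G0 X21.278 Y205.187
M4 S513
G1 X81.490 Y162.288 F1765
G1 X111.703 Y174.829
G1 X21.278 Y205.187
M5
G0 X141.232 Y27.089
M4 S513
G1 X27.118 Y36.128 F1765
G1 X87.368 Y11.472
G1 X150.877 Y73.207
G1 X20.868 Y6.582
G1 X46.282 Y68.499
M5
G0 X154.633 Y170.755
M4 S669
G1 X150.990 Y62.175 F993
G1 X79.163 Y29.292
G1 X57.181 Y46.560
G1 X147.103 Y113.697
M5
G0 X67.107 Y157.134
M4 S669
G1 X76.964 Y154.374 F993
G1 X85.567 Y153.383
G1 X92.915 Y154.160
G1 X99.009 Y156.707
G1 X103.848 Y161.023
G1 X107.433 Y167.108
G1 X109.764 Y174.962
G1 X110.840 Y184.585
M5
G0 X0.000 Y0.000

viewBox `0 0 161.177 211.376` with mm width/height → 1 unit = 1 mm. Flip: y_m = 211.376 − y_svg.

**Shape 1** — `<polygon>` regular polygon, stroke `#ff00ff` → cut (S669, F993). Machine vertices: (82.075,167.145) → (85.101,120.041) → (37.997,117.015) → (34.971,164.119) → (82.075,167.145). Closed: final G1 returns to the first vertex.

**Shape 2** — `<path>` open polyline, stroke `#0000ff` → score (S513, F1765). Machine vertices: (79.419,169.805) → (71.935,178.679) → (125.105,60.154) → (59.894,152.581) → (144.858,7.151) → (123.198,39.890). Open path.

**Shape 3** — `<polygon>` closed polygon, stroke `#0000ff` → score (S513, F1765). Machine vertices: (21.278,205.187) → (81.490,162.288) → (111.703,174.829) → (21.278,205.187). Closed: final G1 returns to the first vertex.

**Shape 4** — `<polyline>` open polyline, stroke `#0000ff` → score (S513, F1765). Machine vertices: (141.232,27.089) → (27.118,36.128) → (87.368,11.472) → (150.877,73.207) → (20.868,6.582) → (46.282,68.499). Open path.

**Shape 5** — `<polyline>` open polyline, stroke `#ff00ff` → cut (S669, F993). Machine vertices: (154.633,170.755) → (150.990,62.175) → (79.163,29.292) → (57.181,46.560) → (147.103,113.697). Open path.

**Shape 6** — `<path>` quadratic bezier, stroke `#ff00ff` → cut (S669, F993). Control points (SVG): P0=(67.107,54.242), P1=(109.044,68.821), P2=(110.840,26.791); sampled at t=k/8. Machine vertices: (67.107,157.134) → (76.964,154.374) → (85.567,153.383) → (92.915,154.160) → (99.009,156.707) → (103.848,161.023) → (107.433,167.108) → (109.764,174.962) → (110.840,184.585). Open path.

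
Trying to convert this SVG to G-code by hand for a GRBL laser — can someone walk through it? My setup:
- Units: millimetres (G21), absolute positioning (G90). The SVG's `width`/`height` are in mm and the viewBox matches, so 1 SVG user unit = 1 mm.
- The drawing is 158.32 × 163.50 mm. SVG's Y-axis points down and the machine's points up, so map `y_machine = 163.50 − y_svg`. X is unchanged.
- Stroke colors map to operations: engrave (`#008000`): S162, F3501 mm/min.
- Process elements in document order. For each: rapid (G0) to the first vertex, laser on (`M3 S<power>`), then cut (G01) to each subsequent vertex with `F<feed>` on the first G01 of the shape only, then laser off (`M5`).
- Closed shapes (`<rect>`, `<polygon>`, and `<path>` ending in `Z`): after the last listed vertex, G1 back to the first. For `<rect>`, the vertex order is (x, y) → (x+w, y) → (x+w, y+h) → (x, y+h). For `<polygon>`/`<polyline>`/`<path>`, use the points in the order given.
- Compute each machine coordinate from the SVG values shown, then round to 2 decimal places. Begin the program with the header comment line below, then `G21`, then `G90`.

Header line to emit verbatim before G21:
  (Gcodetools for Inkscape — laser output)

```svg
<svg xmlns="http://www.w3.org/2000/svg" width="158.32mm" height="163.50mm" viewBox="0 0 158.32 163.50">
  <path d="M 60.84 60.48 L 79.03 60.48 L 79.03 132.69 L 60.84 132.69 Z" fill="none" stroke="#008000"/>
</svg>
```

(Gcodetools for Inkscape — laser output)
G21
G90
G0 X60.84 Y103.02
M3 S162
G01 X79.03 Y103.02 F3501
G01 X79.03 Y30.81
G01 X60.84 Y30.81
G01 X60.84 Y103.02
M5

Since the viewBox matches the mm dimensions, user units are millimetres directly. The only transform is the Y-flip y_m = 163.50 − y_svg.

Shape 1 is a rectangle drawn with `<path>`. Its stroke #008000 means engrave at S162, F3501. After flipping Y the toolpath is (60.84,103.02) → (79.03,103.02) → (79.03,30.81) → (60.84,30.81) → (60.84,103.02), returning to the start.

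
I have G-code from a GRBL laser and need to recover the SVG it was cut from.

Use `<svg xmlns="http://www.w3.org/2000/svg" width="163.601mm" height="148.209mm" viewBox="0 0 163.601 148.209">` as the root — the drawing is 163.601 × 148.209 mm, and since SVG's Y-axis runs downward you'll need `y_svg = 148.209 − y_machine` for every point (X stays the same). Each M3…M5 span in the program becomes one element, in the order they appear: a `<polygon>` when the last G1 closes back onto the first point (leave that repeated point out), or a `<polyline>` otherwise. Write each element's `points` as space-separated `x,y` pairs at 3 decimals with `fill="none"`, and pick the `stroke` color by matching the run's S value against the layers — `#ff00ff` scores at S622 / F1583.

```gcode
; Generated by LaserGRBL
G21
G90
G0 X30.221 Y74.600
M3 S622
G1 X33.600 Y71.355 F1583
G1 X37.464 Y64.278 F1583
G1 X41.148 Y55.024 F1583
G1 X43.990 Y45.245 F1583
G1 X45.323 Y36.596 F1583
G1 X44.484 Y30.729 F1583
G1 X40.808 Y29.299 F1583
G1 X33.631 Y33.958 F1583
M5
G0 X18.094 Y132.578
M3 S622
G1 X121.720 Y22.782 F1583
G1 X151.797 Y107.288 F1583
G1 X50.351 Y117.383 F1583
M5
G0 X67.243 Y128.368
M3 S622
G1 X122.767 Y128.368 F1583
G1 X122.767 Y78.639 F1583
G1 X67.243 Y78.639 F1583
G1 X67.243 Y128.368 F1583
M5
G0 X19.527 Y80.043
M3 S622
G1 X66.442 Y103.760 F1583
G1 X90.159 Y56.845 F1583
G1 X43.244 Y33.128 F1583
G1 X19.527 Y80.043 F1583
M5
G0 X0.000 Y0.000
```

Each laser-on run becomes one SVG element. Flip Y back into SVG space with y_svg = 148.209 − y_machine. Every run uses S622, so all elements get stroke `#ff00ff` (score).

Run 1: The run is open, so emit a `<polyline>` with points (Y-flipped): 30.221,73.609 33.600,76.854 37.464,83.931 41.148,93.185 43.990,102.964 45.323,111.613 44.484,117.480 40.808,118.910 33.631,114.251.

Run 2: The run is open, so emit a `<polyline>` with points (Y-flipped): 18.094,15.631 121.720,125.427 151.797,40.921 50.351,30.826.

Run 3: The run returns to its start, so emit a `<polygon>` with points (Y-flipped): 67.243,19.841 122.767,19.841 122.767,69.570 67.243,69.570.

Run 4: The run returns to its start, so emit a `<polygon>` with points (Y-flipped): 19.527,68.166 66.442,44.449 90.159,91.364 43.244,115.081.

<svg xmlns="http://www.w3.org/2000/svg" width="163.601mm" height="148.209mm" viewBox="0 0 163.601 148.209">
  <polyline points="30.221,73.609 33.600,76.854 37.464,83.931 41.148,93.185 43.990,102.964 45.323,111.613 44.484,117.480 40.808,118.910 33.631,114.251" fill="none" stroke="#ff00ff"/>
  <polyline points="18.094,15.631 121.720,125.427 151.797,40.921 50.351,30.826" fill="none" stroke="#ff00ff"/>
  <polygon points="67.243,19.841 122.767,19.841 122.767,69.570 67.243,69.570" fill="none" stroke="#ff00ff"/>
  <polygon points="19.527,68.166 66.442,44.449 90.159,91.364 43.244,115.081" fill="none" stroke="#ff00ff"/>
</svg>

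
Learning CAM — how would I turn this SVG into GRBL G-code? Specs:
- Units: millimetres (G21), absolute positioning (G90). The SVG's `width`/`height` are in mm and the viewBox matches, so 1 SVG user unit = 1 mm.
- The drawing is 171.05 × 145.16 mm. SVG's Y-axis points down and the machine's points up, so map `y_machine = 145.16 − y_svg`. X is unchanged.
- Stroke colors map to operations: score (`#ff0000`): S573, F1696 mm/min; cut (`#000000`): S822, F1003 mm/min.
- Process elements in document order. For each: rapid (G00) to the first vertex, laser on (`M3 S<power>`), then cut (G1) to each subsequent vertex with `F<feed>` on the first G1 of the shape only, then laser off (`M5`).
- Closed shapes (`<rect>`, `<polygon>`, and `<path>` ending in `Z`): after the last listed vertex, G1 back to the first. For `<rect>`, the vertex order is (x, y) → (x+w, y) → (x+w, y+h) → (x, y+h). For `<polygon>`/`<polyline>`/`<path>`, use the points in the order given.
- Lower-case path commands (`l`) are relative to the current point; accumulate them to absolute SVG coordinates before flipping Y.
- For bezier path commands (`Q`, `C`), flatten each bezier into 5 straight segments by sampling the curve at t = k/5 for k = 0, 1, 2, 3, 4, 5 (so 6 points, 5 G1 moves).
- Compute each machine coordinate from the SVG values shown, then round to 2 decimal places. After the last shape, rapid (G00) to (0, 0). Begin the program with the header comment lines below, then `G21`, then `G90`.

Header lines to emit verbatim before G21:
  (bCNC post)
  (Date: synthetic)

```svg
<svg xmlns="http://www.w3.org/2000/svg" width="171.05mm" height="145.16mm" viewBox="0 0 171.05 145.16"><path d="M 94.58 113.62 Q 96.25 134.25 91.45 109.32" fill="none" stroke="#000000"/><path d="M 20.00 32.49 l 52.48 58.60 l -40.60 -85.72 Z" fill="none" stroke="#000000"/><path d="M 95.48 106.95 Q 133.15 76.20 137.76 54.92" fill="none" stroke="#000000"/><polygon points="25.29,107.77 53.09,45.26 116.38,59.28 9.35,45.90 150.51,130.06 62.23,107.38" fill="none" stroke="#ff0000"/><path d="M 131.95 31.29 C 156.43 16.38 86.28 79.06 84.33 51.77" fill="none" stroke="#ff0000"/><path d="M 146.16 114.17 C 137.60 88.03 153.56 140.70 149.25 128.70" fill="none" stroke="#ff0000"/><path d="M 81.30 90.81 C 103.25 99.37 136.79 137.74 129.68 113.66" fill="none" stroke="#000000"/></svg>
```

(bCNC post)
(Date: synthetic)
G21
G90
G00 X94.58 Y31.54
M3 S822
G1 X94.99 Y25.11 F1003
G1 X94.88 Y22.33
G1 X94.25 Y23.19
G1 X93.11 Y27.69
G1 X91.45 Y35.84
M5
G00 X20.00 Y112.67
M3 S822
G1 X72.48 Y54.07 F1003
G1 X31.88 Y139.79
G1 X20.00 Y112.67
M5
G00 X95.48 Y38.21
M3 S822
G1 X109.23 Y50.13 F1003
G1 X120.33 Y61.29
G1 X128.78 Y71.70
G1 X134.59 Y81.35
G1 X137.76 Y90.24
M5
G00 X25.29 Y37.39
M3 S573
G1 X53.09 Y99.90 F1696
G1 X116.38 Y85.88
G1 X9.35 Y99.26
G1 X150.51 Y15.10
G1 X62.23 Y37.78
G1 X25.29 Y37.39
M5
G00 X131.95 Y113.87
M3 S573
G1 X136.59 Y114.85 F1696
G1 X126.32 Y105.24
G1 X108.98 Y93.10
G1 X92.38 Y86.47
G1 X84.33 Y93.39
M5
G00 X146.16 Y30.99
M3 S573
G1 X143.61 Y38.36 F1696
G1 X144.79 Y33.71
G1 X147.56 Y23.92
G1 X149.76 Y15.87
G1 X149.25 Y16.46
M5
G00 X81.30 Y54.35
M3 S822
G1 X95.44 Y46.37 F1003
G1 X109.86 Y35.67
G1 X122.04 Y26.68
G1 X129.49 Y23.81
G1 X129.68 Y31.50
M5
G00 X0.00 Y0.00

1 u = 1 mm; y_m = 145.16 − y.

[1] `<path>` quadratic bezier, #000000→cut S822 F1003: (94.58,31.54) → (94.99,25.11) → (94.88,22.33) → (94.25,23.19) → (93.11,27.69) → (91.45,35.84)

[2] `<path>` closed polygon, #000000→cut S822 F1003: (20.00,112.67) → (72.48,54.07) → (31.88,139.79) → (20.00,112.67) (closed)

[3] `<path>` quadratic bezier, #000000→cut S822 F1003: (95.48,38.21) → (109.23,50.13) → (120.33,61.29) → (128.78,71.70) → (134.59,81.35) → (137.76,90.24)

[4] `<polygon>` closed polygon, #ff0000→score S573 F1696: (25.29,37.39) → (53.09,99.90) → (116.38,85.88) → (9.35,99.26) → (150.51,15.10) → (62.23,37.78) → (25.29,37.39) (closed)

[5] `<path>` cubic bezier, #ff0000→score S573 F1696: (131.95,113.87) → (136.59,114.85) → (126.32,105.24) → (108.98,93.10) → (92.38,86.47) → (84.33,93.39)

[6] `<path>` cubic bezier, #ff0000→score S573 F1696: (146.16,30.99) → (143.61,38.36) → (144.79,33.71) → (147.56,23.92) → (149.76,15.87) → (149.25,16.46)

[7] `<path>` cubic bezier, #000000→cut S822 F1003: (81.30,54.35) → (95.44,46.37) → (109.86,35.67) → (122.04,26.68) → (129.49,23.81) → (129.68,31.50)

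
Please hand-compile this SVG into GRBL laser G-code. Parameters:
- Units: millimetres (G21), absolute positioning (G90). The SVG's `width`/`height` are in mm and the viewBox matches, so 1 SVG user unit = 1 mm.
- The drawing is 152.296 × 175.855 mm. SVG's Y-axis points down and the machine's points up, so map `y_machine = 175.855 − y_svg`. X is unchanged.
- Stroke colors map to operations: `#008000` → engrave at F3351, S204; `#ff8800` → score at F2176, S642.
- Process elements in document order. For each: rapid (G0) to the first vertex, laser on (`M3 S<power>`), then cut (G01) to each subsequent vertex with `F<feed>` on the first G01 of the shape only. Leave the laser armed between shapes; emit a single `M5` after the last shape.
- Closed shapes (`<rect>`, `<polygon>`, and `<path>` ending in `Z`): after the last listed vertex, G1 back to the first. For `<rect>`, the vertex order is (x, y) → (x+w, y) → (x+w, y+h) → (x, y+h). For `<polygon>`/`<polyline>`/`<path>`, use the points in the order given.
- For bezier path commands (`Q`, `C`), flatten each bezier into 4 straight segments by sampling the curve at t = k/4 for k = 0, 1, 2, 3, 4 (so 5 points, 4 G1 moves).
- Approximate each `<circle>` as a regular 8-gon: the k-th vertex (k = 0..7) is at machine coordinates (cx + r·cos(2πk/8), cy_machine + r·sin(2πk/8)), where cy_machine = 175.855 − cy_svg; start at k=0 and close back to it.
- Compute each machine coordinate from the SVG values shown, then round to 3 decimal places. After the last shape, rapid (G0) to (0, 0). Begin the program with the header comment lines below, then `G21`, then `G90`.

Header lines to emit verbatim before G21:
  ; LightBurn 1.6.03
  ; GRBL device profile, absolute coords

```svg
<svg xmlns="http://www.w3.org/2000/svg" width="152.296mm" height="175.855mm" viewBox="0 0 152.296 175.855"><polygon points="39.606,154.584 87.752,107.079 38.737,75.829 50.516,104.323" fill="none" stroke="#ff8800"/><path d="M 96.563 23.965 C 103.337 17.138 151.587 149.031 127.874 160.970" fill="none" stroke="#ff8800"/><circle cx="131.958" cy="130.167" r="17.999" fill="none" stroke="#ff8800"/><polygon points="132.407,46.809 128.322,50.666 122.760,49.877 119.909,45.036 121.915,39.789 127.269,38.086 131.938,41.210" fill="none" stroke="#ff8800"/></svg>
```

; LightBurn 1.6.03
; GRBL device profile, absolute coords
G21
G90
G0 X39.606 Y21.271
M3 S642
G01 X87.752 Y68.776 F2176
G01 X38.737 Y100.026
G01 X50.516 Y71.532
G01 X39.606 Y21.271
G0 X96.563 Y151.890
M3 S642
G01 X107.648 Y135.042 F2176
G01 X123.651 Y90.425
G01 X133.938 Y42.289
G01 X127.874 Y14.885
G0 X149.957 Y45.688
M3 S642
G01 X144.685 Y58.415 F2176
G01 X131.958 Y63.687
G01 X119.231 Y58.415
G01 X113.959 Y45.688
G01 X119.231 Y32.961
G01 X131.958 Y27.689
G01 X144.685 Y32.961
G01 X149.957 Y45.688
G0 X132.407 Y129.046
M3 S642
G01 X128.322 Y125.189 F2176
G01 X122.760 Y125.978
G01 X119.909 Y130.819
G01 X121.915 Y136.066
G01 X127.269 Y137.769
G01 X131.938 Y134.645
G01 X132.407 Y129.046
M5
G0 X0.000 Y0.000

viewBox `0 0 152.296 175.855` with mm width/height → 1 unit = 1 mm. Flip: y_m = 175.855 − y_svg.

**Shape 1** — `<polygon>` closed polygon, stroke `#ff8800` → score (S642, F2176). Machine vertices: (39.606,21.271) → (87.752,68.776) → (38.737,100.026) → (50.516,71.532) → (39.606,21.271). Closed: final G1 returns to the first vertex.

**Shape 2** — `<path>` cubic bezier, stroke `#ff8800` → score (S642, F2176). Control points (SVG): P0=(96.563,23.965), P1=(103.337,17.138), P2=(151.587,149.031), P3=(127.874,160.970); sampled at t=k/4. Machine vertices: (96.563,151.890) → (107.648,135.042) → (123.651,90.425) → (133.938,42.289) → (127.874,14.885). Open path.

**Shape 3** — `<circle>` circle, stroke `#ff8800` → score (S642, F2176). Machine vertices: (149.957,45.688) → (144.685,58.415) → (131.958,63.687) → (119.231,58.415) → (113.959,45.688) → (119.231,32.961) → (131.958,27.689) → (144.685,32.961) → (149.957,45.688). Closed: final G1 returns to the first vertex.

**Shape 4** — `<polygon>` regular polygon, stroke `#ff8800` → score (S642, F2176). Machine vertices: (132.407,129.046) → (128.322,125.189) → (122.760,125.978) → (119.909,130.819) → (121.915,136.066) → (127.269,137.769) → (131.938,134.645) → (132.407,129.046). Closed: final G1 returns to the first vertex.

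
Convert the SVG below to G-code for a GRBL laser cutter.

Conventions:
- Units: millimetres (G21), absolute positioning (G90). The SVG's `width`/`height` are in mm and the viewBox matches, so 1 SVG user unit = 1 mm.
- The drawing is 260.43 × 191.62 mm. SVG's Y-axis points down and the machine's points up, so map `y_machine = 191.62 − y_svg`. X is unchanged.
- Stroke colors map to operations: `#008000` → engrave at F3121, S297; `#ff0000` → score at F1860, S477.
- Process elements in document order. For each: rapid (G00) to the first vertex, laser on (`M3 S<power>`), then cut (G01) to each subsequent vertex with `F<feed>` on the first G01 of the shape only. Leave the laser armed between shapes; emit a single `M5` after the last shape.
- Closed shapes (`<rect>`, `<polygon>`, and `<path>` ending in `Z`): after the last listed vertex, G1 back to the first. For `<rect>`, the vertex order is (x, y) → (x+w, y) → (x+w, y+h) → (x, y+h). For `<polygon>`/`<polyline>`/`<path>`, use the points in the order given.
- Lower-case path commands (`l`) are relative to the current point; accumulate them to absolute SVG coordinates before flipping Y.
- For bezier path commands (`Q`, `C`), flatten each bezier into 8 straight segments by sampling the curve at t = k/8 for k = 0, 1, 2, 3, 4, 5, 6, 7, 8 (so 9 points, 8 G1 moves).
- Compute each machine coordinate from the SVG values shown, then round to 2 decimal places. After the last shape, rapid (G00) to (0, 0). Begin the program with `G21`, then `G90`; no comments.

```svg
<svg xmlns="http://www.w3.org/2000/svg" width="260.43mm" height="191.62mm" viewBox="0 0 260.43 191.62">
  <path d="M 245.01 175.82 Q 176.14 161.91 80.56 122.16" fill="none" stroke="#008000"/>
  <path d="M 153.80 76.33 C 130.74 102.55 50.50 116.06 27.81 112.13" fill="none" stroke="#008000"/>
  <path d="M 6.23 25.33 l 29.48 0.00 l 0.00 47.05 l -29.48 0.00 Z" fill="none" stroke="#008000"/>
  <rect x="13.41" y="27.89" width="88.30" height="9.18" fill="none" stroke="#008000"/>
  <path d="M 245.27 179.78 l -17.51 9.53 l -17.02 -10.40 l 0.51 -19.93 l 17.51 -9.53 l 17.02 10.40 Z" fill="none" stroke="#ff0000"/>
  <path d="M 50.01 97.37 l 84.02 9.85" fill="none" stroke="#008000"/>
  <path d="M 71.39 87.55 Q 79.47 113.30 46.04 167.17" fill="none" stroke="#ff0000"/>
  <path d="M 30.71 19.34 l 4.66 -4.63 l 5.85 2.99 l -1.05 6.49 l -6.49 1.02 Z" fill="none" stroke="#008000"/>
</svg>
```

G21
G90
G00 X245.01 Y15.80
M3 S297
G01 X227.38 Y19.68 F3121
G01 X208.91 Y24.37
G01 X189.60 Y29.87
G01 X169.46 Y36.17
G01 X148.49 Y43.28
G01 X126.68 Y51.20
G01 X104.04 Y59.93
G01 X80.56 Y69.46
G00 X153.80 Y115.29
M3 S297
G01 X142.70 Y106.06 F3121
G01 X127.58 Y98.08
G01 X109.78 Y91.40
G01 X90.67 Y86.08
G01 X71.56 Y82.18
G01 X53.83 Y79.74
G01 X38.79 Y78.82
G01 X27.81 Y79.49
G00 X6.23 Y166.29
M3 S297
G01 X35.71 Y166.29 F3121
G01 X35.71 Y119.24
G01 X6.23 Y119.24
G01 X6.23 Y166.29
G00 X13.41 Y163.73
M3 S297
G01 X101.71 Y163.73 F3121
G01 X101.71 Y154.55
G01 X13.41 Y154.55
G01 X13.41 Y163.73
G00 X245.27 Y11.84
M3 S477
G01 X227.76 Y2.31 F1860
G01 X210.74 Y12.71
G01 X211.25 Y32.64
G01 X228.76 Y42.17
G01 X245.78 Y31.77
G01 X245.27 Y11.84
G00 X50.01 Y94.25
M3 S297
G01 X134.03 Y84.40 F3121
G00 X71.39 Y104.07
M3 S477
G01 X72.76 Y97.19 F1860
G01 X72.84 Y89.44
G01 X71.61 Y80.80
G01 X69.09 Y71.29
G01 X65.28 Y60.90
G01 X60.16 Y49.63
G01 X53.75 Y37.48
G01 X46.04 Y24.45
G00 X30.71 Y172.28
M3 S297
G01 X35.37 Y176.91 F3121
G01 X41.22 Y173.92
G01 X40.17 Y167.43
G01 X33.68 Y166.41
G01 X30.71 Y172.28
M5
G00 X0.00 Y0.00

Since the viewBox matches the mm dimensions, user units are millimetres directly. The only transform is the Y-flip y_m = 191.62 − y_svg.

Shape 1 is a quadratic bezier drawn with `<path>`. Its stroke #008000 means engrave at S297, F3121. After flipping Y the toolpath is (245.01,15.80) → (227.38,19.68) → (208.91,24.37) → (189.60,29.87) → (169.46,36.17) → (148.49,43.28) → (126.68,51.20) → (104.04,59.93) → (80.56,69.46).

Shape 2 is a cubic bezier drawn with `<path>`. Its stroke #008000 means engrave at S297, F3121. After flipping Y the toolpath is (153.80,115.29) → (142.70,106.06) → (127.58,98.08) → (109.78,91.40) → (90.67,86.08) → (71.56,82.18) → (53.83,79.74) → (38.79,78.82) → (27.81,79.49).

Shape 3 is a rectangle drawn with `<path>`. Its stroke #008000 means engrave at S297, F3121. After flipping Y the toolpath is (6.23,166.29) → (35.71,166.29) → (35.71,119.24) → (6.23,119.24) → (6.23,166.29), returning to the start.

Shape 4 is a rectangle drawn with `<rect>`. Its stroke #008000 means engrave at S297, F3121. After flipping Y the toolpath is (13.41,163.73) → (101.71,163.73) → (101.71,154.55) → (13.41,154.55) → (13.41,163.73), returning to the start.

Shape 5 is a regular polygon drawn with `<path>`. Its stroke #ff0000 means score at S477, F1860. After flipping Y the toolpath is (245.27,11.84) → (227.76,2.31) → (210.74,12.71) → (211.25,32.64) → (228.76,42.17) → (245.78,31.77) → (245.27,11.84), returning to the start.

Shape 6 is a line segment drawn with `<path>`. Its stroke #008000 means engrave at S297, F3121. After flipping Y the toolpath is (50.01,94.25) → (134.03,84.40).

Shape 7 is a quadratic bezier drawn with `<path>`. Its stroke #ff0000 means score at S477, F1860. After flipping Y the toolpath is (71.39,104.07) → (72.76,97.19) → (72.84,89.44) → (71.61,80.80) → (69.09,71.29) → (65.28,60.90) → (60.16,49.63) → (53.75,37.48) → (46.04,24.45).

Shape 8 is a regular polygon drawn with `<path>`. Its stroke #008000 means engrave at S297, F3121. After flipping Y the toolpath is (30.71,172.28) → (35.37,176.91) → (41.22,173.92) → (40.17,167.43) → (33.68,166.41) → (30.71,172.28), returning to the start.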